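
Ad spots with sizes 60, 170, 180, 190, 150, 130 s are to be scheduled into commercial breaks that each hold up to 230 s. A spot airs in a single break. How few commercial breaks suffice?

5

Total = 190 + 180 + 170 + 150 + 130 + 60 = 880 s.
Lower bound: ⌈880/230⌉ = 4 commercial breaks.
Also, 5 ad spots each exceed 115 s, and no two of those can share a break, so at least 5 commercial breaks are needed.
A packing using 5 commercial breaks:
  break 1: 190 = 190
  break 2: 180 = 180
  break 3: 170 + 60 = 230
  break 4: 150 = 150
  break 5: 130 = 130
This matches the lower bound, so 5 is optimal.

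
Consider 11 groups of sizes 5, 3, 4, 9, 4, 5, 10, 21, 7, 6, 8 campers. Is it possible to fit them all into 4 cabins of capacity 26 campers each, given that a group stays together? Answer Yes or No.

Yes

A valid assignment using 4 cabins:
  cabin 1: 21 + 5 = 26
  cabin 2: 10 + 9 + 7 = 26
  cabin 3: 8 + 6 + 5 + 4 + 3 = 26
  cabin 4: 4 = 4
Every load is within 26 campers, so 4 cabins suffice.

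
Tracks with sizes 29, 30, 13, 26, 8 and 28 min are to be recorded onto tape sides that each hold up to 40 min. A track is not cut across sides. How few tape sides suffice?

4

Total = 30 + 29 + 28 + 26 + 13 + 8 = 134 min.
Lower bound: ⌈134/40⌉ = 4 tape sides.
A packing using 4 tape sides:
  side 1: 30 + 8 = 38
  side 2: 29 = 29
  side 3: 28 = 28
  side 4: 26 + 13 = 39
This matches the lower bound, so 4 is optimal.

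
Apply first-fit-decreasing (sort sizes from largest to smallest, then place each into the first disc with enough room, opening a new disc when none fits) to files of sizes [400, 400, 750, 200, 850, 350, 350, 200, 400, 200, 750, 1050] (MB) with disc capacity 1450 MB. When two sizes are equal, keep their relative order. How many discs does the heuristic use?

5

Sorted descending: 1050, 850, 750, 750, 400, 400, 400, 350, 350, 200, 200, 200.
  1050 → disc 1 (new)  [load 1050/1450]
  850 → disc 2 (new)  [load 850/1450]
  750 → disc 3 (new)  [load 750/1450]
  750 → disc 4 (new)  [load 750/1450]
  400 → disc 1  [load 1450/1450]
  400 → disc 2  [load 1250/1450]
  400 → disc 3  [load 1150/1450]
  350 → disc 4  [load 1100/1450]
  350 → disc 4  [load 1450/1450]
  200 → disc 2  [load 1450/1450]
  200 → disc 3  [load 1350/1450]
  200 → disc 5 (new)  [load 200/1450]
5 discs opened.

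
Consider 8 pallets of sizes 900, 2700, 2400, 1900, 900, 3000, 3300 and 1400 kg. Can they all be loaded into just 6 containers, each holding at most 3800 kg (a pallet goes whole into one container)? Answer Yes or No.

A valid assignment using 5 containers:
  container 1: 3300 = 3300
  container 2: 3000 = 3000
  container 3: 2700 + 900 = 3600
  container 4: 2400 + 1400 = 3800
  container 5: 1900 + 900 = 2800
That uses only 5 ≤ 6, so 6 containers are enough.

Yes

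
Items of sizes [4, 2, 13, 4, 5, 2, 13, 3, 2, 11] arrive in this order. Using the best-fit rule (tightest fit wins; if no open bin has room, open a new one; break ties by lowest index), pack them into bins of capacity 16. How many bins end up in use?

  4 → bin 1 (new)  [load 4/16]
  2 → bin 1  [load 6/16]
  13 → bin 2 (new)  [load 13/16]
  4 → bin 1  [load 10/16]
  5 → bin 1  [load 15/16]
  2 → bin 2  [load 15/16]
  13 → bin 3 (new)  [load 13/16]
  3 → bin 3  [load 16/16]
  2 → bin 4 (new)  [load 2/16]
  11 → bin 4  [load 13/16]
4 bins opened.

4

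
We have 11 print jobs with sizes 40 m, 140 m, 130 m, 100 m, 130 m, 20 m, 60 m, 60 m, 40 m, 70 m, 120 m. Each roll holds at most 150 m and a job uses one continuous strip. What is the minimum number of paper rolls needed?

Total = 140 + 130 + 130 + 120 + 100 + 70 + 60 + 60 + 40 + 40 + 20 = 910 m.
Lower bound: ⌈910/150⌉ = 7 paper rolls.
A packing using 7 paper rolls:
  roll 1: 140 = 140
  roll 2: 130 + 20 = 150
  roll 3: 130 = 130
  roll 4: 120 = 120
  roll 5: 100 + 40 = 140
  roll 6: 70 + 60 = 130
  roll 7: 60 + 40 = 100
This matches the lower bound, so 7 is optimal.

7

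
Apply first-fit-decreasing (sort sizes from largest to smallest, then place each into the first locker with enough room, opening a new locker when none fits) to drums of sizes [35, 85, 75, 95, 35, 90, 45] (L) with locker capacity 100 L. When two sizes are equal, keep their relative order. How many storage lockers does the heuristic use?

6

Sorted descending: 95, 90, 85, 75, 45, 35, 35.
  95 → locker 1 (new)  [load 95/100]
  90 → locker 2 (new)  [load 90/100]
  85 → locker 3 (new)  [load 85/100]
  75 → locker 4 (new)  [load 75/100]
  45 → locker 5 (new)  [load 45/100]
  35 → locker 5  [load 80/100]
  35 → locker 6 (new)  [load 35/100]
6 storage lockers opened.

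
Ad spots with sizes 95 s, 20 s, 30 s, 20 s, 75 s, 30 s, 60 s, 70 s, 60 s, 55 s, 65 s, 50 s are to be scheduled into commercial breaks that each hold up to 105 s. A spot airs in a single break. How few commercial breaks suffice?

Total = 95 + 75 + 70 + 65 + 60 + 60 + 55 + 50 + 30 + 30 + 20 + 20 = 630 s.
Lower bound: ⌈630/105⌉ = 6 commercial breaks.
Also, 7 ad spots each exceed 105/2 s, and no two of those can share a break, so at least 7 commercial breaks are needed.
A packing using 7 commercial breaks:
  break 1: 95 = 95
  break 2: 75 + 30 = 105
  break 3: 70 + 30 = 100
  break 4: 65 + 20 + 20 = 105
  break 5: 60 = 60
  break 6: 60 = 60
  break 7: 55 + 50 = 105
This matches the lower bound, so 7 is optimal.

7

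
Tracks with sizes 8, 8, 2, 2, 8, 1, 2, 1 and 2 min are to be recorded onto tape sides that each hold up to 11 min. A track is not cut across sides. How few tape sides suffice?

Total = 8 + 8 + 8 + 2 + 2 + 2 + 2 + 1 + 1 = 34 min.
Lower bound: ⌈34/11⌉ = 4 tape sides.
A packing using 4 tape sides:
  side 1: 8 + 2 + 1 = 11
  side 2: 8 + 2 + 1 = 11
  side 3: 8 + 2 = 10
  side 4: 2 = 2
This matches the lower bound, so 4 is optimal.

4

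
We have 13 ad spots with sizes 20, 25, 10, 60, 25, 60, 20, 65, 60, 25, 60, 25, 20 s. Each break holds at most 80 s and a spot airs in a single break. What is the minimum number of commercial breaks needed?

Total = 65 + 60 + 60 + 60 + 60 + 25 + 25 + 25 + 25 + 20 + 20 + 20 + 10 = 475 s.
Lower bound: ⌈475/80⌉ = 6 commercial breaks.
A packing using 7 commercial breaks:
  break 1: 65 + 10 = 75
  break 2: 60 + 20 = 80
  break 3: 60 + 20 = 80
  break 4: 60 + 20 = 80
  break 5: 60 = 60
  break 6: 25 + 25 + 25 = 75
  break 7: 25 = 25
No arrangement into 6 commercial breaks stays within capacity, so 7 is optimal.

7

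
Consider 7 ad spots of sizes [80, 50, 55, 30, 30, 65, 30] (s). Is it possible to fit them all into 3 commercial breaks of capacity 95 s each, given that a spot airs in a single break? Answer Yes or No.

No

Total = 340 s; ⌈340/95⌉ = 4.
At least 4 commercial breaks are required, but only 3 are allowed.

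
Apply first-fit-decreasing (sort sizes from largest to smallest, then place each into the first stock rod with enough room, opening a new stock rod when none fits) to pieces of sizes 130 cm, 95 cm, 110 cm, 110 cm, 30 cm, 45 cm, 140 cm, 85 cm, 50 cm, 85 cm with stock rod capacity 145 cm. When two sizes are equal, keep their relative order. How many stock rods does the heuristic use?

7

Sorted descending: 140, 130, 110, 110, 95, 85, 85, 50, 45, 30.
  140 → stock rod 1 (new)  [load 140/145]
  130 → stock rod 2 (new)  [load 130/145]
  110 → stock rod 3 (new)  [load 110/145]
  110 → stock rod 4 (new)  [load 110/145]
  95 → stock rod 5 (new)  [load 95/145]
  85 → stock rod 6 (new)  [load 85/145]
  85 → stock rod 7 (new)  [load 85/145]
  50 → stock rod 5  [load 145/145]
  45 → stock rod 6  [load 130/145]
  30 → stock rod 3  [load 140/145]
7 stock rods opened.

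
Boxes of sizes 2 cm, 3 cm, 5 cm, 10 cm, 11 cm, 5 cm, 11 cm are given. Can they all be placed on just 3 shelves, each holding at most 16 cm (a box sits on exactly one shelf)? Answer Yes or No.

Yes

A valid assignment using 3 shelves:
  shelf 1: 11 + 5 = 16
  shelf 2: 11 + 5 = 16
  shelf 3: 10 + 3 + 2 = 15
Every load is within 16 cm, so 3 shelves suffice.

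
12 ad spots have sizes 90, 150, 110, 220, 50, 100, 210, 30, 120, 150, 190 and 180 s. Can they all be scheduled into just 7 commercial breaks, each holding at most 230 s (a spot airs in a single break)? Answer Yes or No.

No

Total = 1600 s; ⌈1600/230⌉ = 7.
The bound of 7 does not rule out 7, but exhaustive search shows no assignment into 7 commercial breaks of capacity 230 s exists — the minimum is 8.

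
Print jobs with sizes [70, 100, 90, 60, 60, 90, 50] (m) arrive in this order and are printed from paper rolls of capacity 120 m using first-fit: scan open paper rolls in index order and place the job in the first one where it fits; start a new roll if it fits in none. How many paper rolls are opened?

  70 → roll 1 (new)  [load 70/120]
  100 → roll 2 (new)  [load 100/120]
  90 → roll 3 (new)  [load 90/120]
  60 → roll 4 (new)  [load 60/120]
  60 → roll 4  [load 120/120]
  90 → roll 5 (new)  [load 90/120]
  50 → roll 1  [load 120/120]
5 paper rolls opened.

5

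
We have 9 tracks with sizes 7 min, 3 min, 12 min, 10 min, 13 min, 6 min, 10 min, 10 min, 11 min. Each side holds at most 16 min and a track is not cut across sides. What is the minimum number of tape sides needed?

7

Total = 13 + 12 + 11 + 10 + 10 + 10 + 7 + 6 + 3 = 82 min.
Lower bound: ⌈82/16⌉ = 6 tape sides.
A packing using 7 tape sides:
  side 1: 13 + 3 = 16
  side 2: 12 = 12
  side 3: 11 = 11
  side 4: 10 + 6 = 16
  side 5: 10 = 10
  side 6: 10 = 10
  side 7: 7 = 7
No arrangement into 6 tape sides stays within capacity, so 7 is optimal.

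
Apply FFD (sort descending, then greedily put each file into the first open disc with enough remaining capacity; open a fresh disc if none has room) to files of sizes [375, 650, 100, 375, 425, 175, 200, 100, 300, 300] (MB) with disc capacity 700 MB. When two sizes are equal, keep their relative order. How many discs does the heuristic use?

Sorted descending: 650, 425, 375, 375, 300, 300, 200, 175, 100, 100.
  650 → disc 1 (new)  [load 650/700]
  425 → disc 2 (new)  [load 425/700]
  375 → disc 3 (new)  [load 375/700]
  375 → disc 4 (new)  [load 375/700]
  300 → disc 3  [load 675/700]
  300 → disc 4  [load 675/700]
  200 → disc 2  [load 625/700]
  175 → disc 5 (new)  [load 175/700]
  100 → disc 5  [load 275/700]
  100 → disc 5  [load 375/700]
5 discs opened.

5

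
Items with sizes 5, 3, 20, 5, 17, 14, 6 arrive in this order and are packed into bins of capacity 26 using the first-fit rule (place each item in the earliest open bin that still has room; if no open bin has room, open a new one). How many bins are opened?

  5 → bin 1 (new)  [load 5/26]
  3 → bin 1  [load 8/26]
  20 → bin 2 (new)  [load 20/26]
  5 → bin 1  [load 13/26]
  17 → bin 3 (new)  [load 17/26]
  14 → bin 4 (new)  [load 14/26]
  6 → bin 1  [load 19/26]
4 bins opened.

4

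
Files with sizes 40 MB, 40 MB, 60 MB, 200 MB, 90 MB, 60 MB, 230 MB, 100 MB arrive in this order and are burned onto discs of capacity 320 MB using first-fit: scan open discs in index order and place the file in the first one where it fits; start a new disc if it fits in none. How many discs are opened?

3

  40 → disc 1 (new)  [load 40/320]
  40 → disc 1  [load 80/320]
  60 → disc 1  [load 140/320]
  200 → disc 2 (new)  [load 200/320]
  90 → disc 1  [load 230/320]
  60 → disc 1  [load 290/320]
  230 → disc 3 (new)  [load 230/320]
  100 → disc 2  [load 300/320]
3 discs opened.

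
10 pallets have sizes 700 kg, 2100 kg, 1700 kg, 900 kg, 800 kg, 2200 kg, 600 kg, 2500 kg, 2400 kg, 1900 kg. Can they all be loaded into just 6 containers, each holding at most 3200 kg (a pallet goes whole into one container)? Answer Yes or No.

Yes

A valid assignment using 6 containers:
  container 1: 2500 + 700 = 3200
  container 2: 2400 + 800 = 3200
  container 3: 2200 + 900 = 3100
  container 4: 2100 + 600 = 2700
  container 5: 1900 = 1900
  container 6: 1700 = 1700
Every load is within 3200 kg, so 6 containers suffice.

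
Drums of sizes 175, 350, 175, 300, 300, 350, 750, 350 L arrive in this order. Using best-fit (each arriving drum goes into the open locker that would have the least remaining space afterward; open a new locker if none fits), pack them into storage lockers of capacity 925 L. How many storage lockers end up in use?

4

  175 → locker 1 (new)  [load 175/925]
  350 → locker 1  [load 525/925]
  175 → locker 1  [load 700/925]
  300 → locker 2 (new)  [load 300/925]
  300 → locker 2  [load 600/925]
  350 → locker 3 (new)  [load 350/925]
  750 → locker 4 (new)  [load 750/925]
  350 → locker 3  [load 700/925]
4 storage lockers opened.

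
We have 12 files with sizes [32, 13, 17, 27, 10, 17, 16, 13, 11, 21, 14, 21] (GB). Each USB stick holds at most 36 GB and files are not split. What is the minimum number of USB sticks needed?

7

Total = 32 + 27 + 21 + 21 + 17 + 17 + 16 + 14 + 13 + 13 + 11 + 10 = 212 GB.
Lower bound: ⌈212/36⌉ = 6 USB sticks.
A packing using 7 USB sticks:
  USB stick 1: 32 = 32
  USB stick 2: 27 = 27
  USB stick 3: 21 + 14 = 35
  USB stick 4: 21 + 13 = 34
  USB stick 5: 17 + 17 = 34
  USB stick 6: 16 + 13 = 29
  USB stick 7: 11 + 10 = 21
No arrangement into 6 USB sticks stays within capacity, so 7 is optimal.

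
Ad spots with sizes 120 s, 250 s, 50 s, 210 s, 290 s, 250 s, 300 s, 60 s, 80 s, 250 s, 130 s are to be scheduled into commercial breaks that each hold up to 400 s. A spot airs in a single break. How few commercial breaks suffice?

6

Total = 300 + 290 + 250 + 250 + 250 + 210 + 130 + 120 + 80 + 60 + 50 = 1990 s.
Lower bound: ⌈1990/400⌉ = 5 commercial breaks.
Also, 6 ad spots each exceed 200 s, and no two of those can share a break, so at least 6 commercial breaks are needed.
A packing using 6 commercial breaks:
  break 1: 300 + 80 = 380
  break 2: 290 + 60 + 50 = 400
  break 3: 250 + 130 = 380
  break 4: 250 + 120 = 370
  break 5: 250 = 250
  break 6: 210 = 210
This matches the lower bound, so 6 is optimal.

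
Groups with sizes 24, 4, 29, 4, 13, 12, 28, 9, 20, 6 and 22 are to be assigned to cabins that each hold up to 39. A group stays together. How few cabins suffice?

Total = 29 + 28 + 24 + 22 + 20 + 13 + 12 + 9 + 6 + 4 + 4 = 171.
Lower bound: ⌈171/39⌉ = 5 cabins.
A packing using 5 cabins:
  cabin 1: 29 + 9 = 38
  cabin 2: 28 + 6 + 4 = 38
  cabin 3: 24 + 13 = 37
  cabin 4: 22 + 12 + 4 = 38
  cabin 5: 20 = 20
This matches the lower bound, so 5 is optimal.

5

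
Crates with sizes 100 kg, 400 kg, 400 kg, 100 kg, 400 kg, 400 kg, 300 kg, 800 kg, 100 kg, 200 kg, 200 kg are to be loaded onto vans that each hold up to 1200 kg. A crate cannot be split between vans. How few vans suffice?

3

Total = 800 + 400 + 400 + 400 + 400 + 300 + 200 + 200 + 100 + 100 + 100 = 3400 kg.
Lower bound: ⌈3400/1200⌉ = 3 vans.
A packing using 3 vans:
  van 1: 800 + 400 = 1200
  van 2: 400 + 400 + 400 = 1200
  van 3: 300 + 200 + 200 + 100 + 100 + 100 = 1000
This matches the lower bound, so 3 is optimal.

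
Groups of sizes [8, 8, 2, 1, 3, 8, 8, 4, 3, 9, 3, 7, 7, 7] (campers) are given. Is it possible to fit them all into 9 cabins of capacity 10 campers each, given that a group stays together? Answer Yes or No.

A valid assignment using 9 cabins:
  cabin 1: 9 + 1 = 10
  cabin 2: 8 + 2 = 10
  cabin 3: 8 = 8
  cabin 4: 8 = 8
  cabin 5: 8 = 8
  cabin 6: 7 + 3 = 10
  cabin 7: 7 + 3 = 10
  cabin 8: 7 + 3 = 10
  cabin 9: 4 = 4
Every load is within 10 campers, so 9 cabins suffice.

Yes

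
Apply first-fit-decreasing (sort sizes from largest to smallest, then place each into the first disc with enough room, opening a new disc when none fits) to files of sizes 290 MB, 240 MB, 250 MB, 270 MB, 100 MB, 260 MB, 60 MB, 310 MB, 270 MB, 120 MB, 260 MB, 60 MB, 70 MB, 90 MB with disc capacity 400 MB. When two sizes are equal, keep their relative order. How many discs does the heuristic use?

8

Sorted descending: 310, 290, 270, 270, 260, 260, 250, 240, 120, 100, 90, 70, 60, 60.
  310 → disc 1 (new)  [load 310/400]
  290 → disc 2 (new)  [load 290/400]
  270 → disc 3 (new)  [load 270/400]
  270 → disc 4 (new)  [load 270/400]
  260 → disc 5 (new)  [load 260/400]
  260 → disc 6 (new)  [load 260/400]
  250 → disc 7 (new)  [load 250/400]
  240 → disc 8 (new)  [load 240/400]
  120 → disc 3  [load 390/400]
  100 → disc 2  [load 390/400]
  90 → disc 1  [load 400/400]
  70 → disc 4  [load 340/400]
  60 → disc 4  [load 400/400]
  60 → disc 5  [load 320/400]
8 discs opened.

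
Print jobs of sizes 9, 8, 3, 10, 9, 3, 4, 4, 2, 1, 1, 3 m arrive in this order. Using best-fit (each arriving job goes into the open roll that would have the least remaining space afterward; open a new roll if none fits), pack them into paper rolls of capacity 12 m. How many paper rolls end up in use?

5

  9 → roll 1 (new)  [load 9/12]
  8 → roll 2 (new)  [load 8/12]
  3 → roll 1  [load 12/12]
  10 → roll 3 (new)  [load 10/12]
  9 → roll 4 (new)  [load 9/12]
  3 → roll 4  [load 12/12]
  4 → roll 2  [load 12/12]
  4 → roll 5 (new)  [load 4/12]
  2 → roll 3  [load 12/12]
  1 → roll 5  [load 5/12]
  1 → roll 5  [load 6/12]
  3 → roll 5  [load 9/12]
5 paper rolls opened.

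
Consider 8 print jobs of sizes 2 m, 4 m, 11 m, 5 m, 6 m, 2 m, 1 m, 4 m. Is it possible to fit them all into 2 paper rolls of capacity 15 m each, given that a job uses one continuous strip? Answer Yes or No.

Total = 35 m; ⌈35/15⌉ = 3.
At least 3 paper rolls are required, but only 2 are allowed.

No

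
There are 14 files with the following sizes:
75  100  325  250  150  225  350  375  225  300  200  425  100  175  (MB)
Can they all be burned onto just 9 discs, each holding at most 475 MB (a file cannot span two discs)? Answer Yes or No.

Yes

A valid assignment using 8 discs:
  disc 1: 425 = 425
  disc 2: 375 + 100 = 475
  disc 3: 350 + 100 = 450
  disc 4: 325 + 150 = 475
  disc 5: 300 + 175 = 475
  disc 6: 250 + 225 = 475
  disc 7: 225 + 200 = 425
  disc 8: 75 = 75
That uses only 8 ≤ 9, so 9 discs are enough.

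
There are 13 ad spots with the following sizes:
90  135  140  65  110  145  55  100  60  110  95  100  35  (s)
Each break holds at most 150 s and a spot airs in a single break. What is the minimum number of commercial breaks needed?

Total = 145 + 140 + 135 + 110 + 110 + 100 + 100 + 95 + 90 + 65 + 60 + 55 + 35 = 1240 s.
Lower bound: ⌈1240/150⌉ = 9 commercial breaks.
A packing using 10 commercial breaks:
  break 1: 145 = 145
  break 2: 140 = 140
  break 3: 135 = 135
  break 4: 110 + 35 = 145
  break 5: 110 = 110
  break 6: 100 = 100
  break 7: 100 = 100
  break 8: 95 + 55 = 150
  break 9: 90 + 60 = 150
  break 10: 65 = 65
No arrangement into 9 commercial breaks stays within capacity, so 10 is optimal.

10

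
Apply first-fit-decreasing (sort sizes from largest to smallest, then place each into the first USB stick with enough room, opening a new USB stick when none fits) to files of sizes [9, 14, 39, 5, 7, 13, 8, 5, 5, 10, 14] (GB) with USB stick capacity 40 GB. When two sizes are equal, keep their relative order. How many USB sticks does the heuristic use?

4

Sorted descending: 39, 14, 14, 13, 10, 9, 8, 7, 5, 5, 5.
  39 → USB stick 1 (new)  [load 39/40]
  14 → USB stick 2 (new)  [load 14/40]
  14 → USB stick 2  [load 28/40]
  13 → USB stick 3 (new)  [load 13/40]
  10 → USB stick 2  [load 38/40]
  9 → USB stick 3  [load 22/40]
  8 → USB stick 3  [load 30/40]
  7 → USB stick 3  [load 37/40]
  5 → USB stick 4 (new)  [load 5/40]
  5 → USB stick 4  [load 10/40]
  5 → USB stick 4  [load 15/40]
4 USB sticks opened.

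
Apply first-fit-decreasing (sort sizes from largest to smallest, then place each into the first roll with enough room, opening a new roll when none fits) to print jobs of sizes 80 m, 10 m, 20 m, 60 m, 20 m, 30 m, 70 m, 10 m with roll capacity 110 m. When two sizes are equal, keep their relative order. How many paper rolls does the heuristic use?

Sorted descending: 80, 70, 60, 30, 20, 20, 10, 10.
  80 → roll 1 (new)  [load 80/110]
  70 → roll 2 (new)  [load 70/110]
  60 → roll 3 (new)  [load 60/110]
  30 → roll 1  [load 110/110]
  20 → roll 2  [load 90/110]
  20 → roll 2  [load 110/110]
  10 → roll 3  [load 70/110]
  10 → roll 3  [load 80/110]
3 paper rolls opened.

3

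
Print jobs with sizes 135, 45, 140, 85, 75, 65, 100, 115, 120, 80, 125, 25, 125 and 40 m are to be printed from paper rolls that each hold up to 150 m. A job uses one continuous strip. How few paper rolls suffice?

10

Total = 140 + 135 + 125 + 125 + 120 + 115 + 100 + 85 + 80 + 75 + 65 + 45 + 40 + 25 = 1275 m.
Lower bound: ⌈1275/150⌉ = 9 paper rolls.
A packing using 10 paper rolls:
  roll 1: 140 = 140
  roll 2: 135 = 135
  roll 3: 125 + 25 = 150
  roll 4: 125 = 125
  roll 5: 120 = 120
  roll 6: 115 = 115
  roll 7: 100 + 45 = 145
  roll 8: 85 + 65 = 150
  roll 9: 80 + 40 = 120
  roll 10: 75 = 75
No arrangement into 9 paper rolls stays within capacity, so 10 is optimal.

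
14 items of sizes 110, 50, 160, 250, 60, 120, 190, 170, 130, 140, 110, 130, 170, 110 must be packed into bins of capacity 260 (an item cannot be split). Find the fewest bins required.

Total = 250 + 190 + 170 + 170 + 160 + 140 + 130 + 130 + 120 + 110 + 110 + 110 + 60 + 50 = 1900.
Lower bound: ⌈1900/260⌉ = 8 bins.
A packing using 9 bins:
  bin 1: 250 = 250
  bin 2: 190 + 60 = 250
  bin 3: 170 + 50 = 220
  bin 4: 170 = 170
  bin 5: 160 = 160
  bin 6: 140 + 120 = 260
  bin 7: 130 + 130 = 260
  bin 8: 110 + 110 = 220
  bin 9: 110 = 110
No arrangement into 8 bins stays within capacity, so 9 is optimal.

9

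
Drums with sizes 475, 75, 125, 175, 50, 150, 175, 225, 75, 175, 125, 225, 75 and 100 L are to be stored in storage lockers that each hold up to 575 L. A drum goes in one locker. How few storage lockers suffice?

4

Total = 475 + 225 + 225 + 175 + 175 + 175 + 150 + 125 + 125 + 100 + 75 + 75 + 75 + 50 = 2225 L.
Lower bound: ⌈2225/575⌉ = 4 storage lockers.
A packing using 4 storage lockers:
  locker 1: 475 + 100 = 575
  locker 2: 225 + 225 + 125 = 575
  locker 3: 175 + 175 + 175 + 50 = 575
  locker 4: 150 + 125 + 75 + 75 + 75 = 500
This matches the lower bound, so 4 is optimal.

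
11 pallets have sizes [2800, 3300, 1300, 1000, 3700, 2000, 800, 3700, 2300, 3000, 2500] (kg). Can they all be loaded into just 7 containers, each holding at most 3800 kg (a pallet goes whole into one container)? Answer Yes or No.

No

Total = 26400 kg; ⌈26400/3800⌉ = 7.
8 pallets each exceed half the capacity and cannot share a container, forcing at least 8 containers.
At least 8 containers are required, but only 7 are allowed.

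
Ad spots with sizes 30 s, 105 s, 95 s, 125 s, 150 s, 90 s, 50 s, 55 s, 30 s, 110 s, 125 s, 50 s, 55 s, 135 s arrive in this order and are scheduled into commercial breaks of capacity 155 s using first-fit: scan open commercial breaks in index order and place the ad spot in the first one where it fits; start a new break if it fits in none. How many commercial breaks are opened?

  30 → break 1 (new)  [load 30/155]
  105 → break 1  [load 135/155]
  95 → break 2 (new)  [load 95/155]
  125 → break 3 (new)  [load 125/155]
  150 → break 4 (new)  [load 150/155]
  90 → break 5 (new)  [load 90/155]
  50 → break 2  [load 145/155]
  55 → break 5  [load 145/155]
  30 → break 3  [load 155/155]
  110 → break 6 (new)  [load 110/155]
  125 → break 7 (new)  [load 125/155]
  50 → break 8 (new)  [load 50/155]
  55 → break 8  [load 105/155]
  135 → break 9 (new)  [load 135/155]
9 commercial breaks opened.

9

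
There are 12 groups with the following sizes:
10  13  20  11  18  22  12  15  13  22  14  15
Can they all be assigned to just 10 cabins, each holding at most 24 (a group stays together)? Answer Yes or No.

Yes

A valid assignment using 10 cabins:
  cabin 1: 22 = 22
  cabin 2: 22 = 22
  cabin 3: 20 = 20
  cabin 4: 18 = 18
  cabin 5: 15 = 15
  cabin 6: 15 = 15
  cabin 7: 14 + 10 = 24
  cabin 8: 13 + 11 = 24
  cabin 9: 13 = 13
  cabin 10: 12 = 12
Every load is within 24, so 10 cabins suffice.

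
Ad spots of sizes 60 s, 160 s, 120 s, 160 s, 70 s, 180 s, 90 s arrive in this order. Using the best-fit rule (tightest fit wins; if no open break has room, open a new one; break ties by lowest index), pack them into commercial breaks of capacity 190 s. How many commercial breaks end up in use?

  60 → break 1 (new)  [load 60/190]
  160 → break 2 (new)  [load 160/190]
  120 → break 1  [load 180/190]
  160 → break 3 (new)  [load 160/190]
  70 → break 4 (new)  [load 70/190]
  180 → break 5 (new)  [load 180/190]
  90 → break 4  [load 160/190]
5 commercial breaks opened.

5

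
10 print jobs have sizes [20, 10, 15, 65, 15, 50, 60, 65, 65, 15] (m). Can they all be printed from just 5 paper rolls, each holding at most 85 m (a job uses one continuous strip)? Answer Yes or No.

Yes

A valid assignment using 5 paper rolls:
  roll 1: 65 + 20 = 85
  roll 2: 65 + 15 = 80
  roll 3: 65 + 15 = 80
  roll 4: 60 + 15 + 10 = 85
  roll 5: 50 = 50
Every load is within 85 m, so 5 paper rolls suffice.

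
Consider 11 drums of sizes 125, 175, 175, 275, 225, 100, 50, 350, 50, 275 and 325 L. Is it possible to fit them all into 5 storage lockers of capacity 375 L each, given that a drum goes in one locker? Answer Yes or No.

No

Total = 2125 L; ⌈2125/375⌉ = 6.
At least 6 storage lockers are required, but only 5 are allowed.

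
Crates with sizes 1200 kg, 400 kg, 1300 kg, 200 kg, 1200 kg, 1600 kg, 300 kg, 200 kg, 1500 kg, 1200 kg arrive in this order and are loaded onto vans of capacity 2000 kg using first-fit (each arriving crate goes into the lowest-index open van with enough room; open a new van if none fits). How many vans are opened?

6

  1200 → van 1 (new)  [load 1200/2000]
  400 → van 1  [load 1600/2000]
  1300 → van 2 (new)  [load 1300/2000]
  200 → van 1  [load 1800/2000]
  1200 → van 3 (new)  [load 1200/2000]
  1600 → van 4 (new)  [load 1600/2000]
  300 → van 2  [load 1600/2000]
  200 → van 1  [load 2000/2000]
  1500 → van 5 (new)  [load 1500/2000]
  1200 → van 6 (new)  [load 1200/2000]
6 vans opened.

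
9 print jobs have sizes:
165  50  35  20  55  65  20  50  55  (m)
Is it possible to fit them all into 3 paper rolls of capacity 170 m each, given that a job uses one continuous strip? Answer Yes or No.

No

Total = 515 m; ⌈515/170⌉ = 4.
At least 4 paper rolls are required, but only 3 are allowed.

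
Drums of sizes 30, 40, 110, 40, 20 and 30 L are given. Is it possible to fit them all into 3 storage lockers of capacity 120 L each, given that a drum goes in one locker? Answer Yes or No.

Yes

A valid assignment using 3 storage lockers:
  locker 1: 110 = 110
  locker 2: 40 + 40 + 30 = 110
  locker 3: 30 + 20 = 50
Every load is within 120 L, so 3 storage lockers suffice.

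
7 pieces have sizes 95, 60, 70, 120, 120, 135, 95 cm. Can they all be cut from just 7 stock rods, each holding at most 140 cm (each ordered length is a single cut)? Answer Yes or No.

A valid assignment using 6 stock rods:
  stock rod 1: 135 = 135
  stock rod 2: 120 = 120
  stock rod 3: 120 = 120
  stock rod 4: 95 = 95
  stock rod 5: 95 = 95
  stock rod 6: 70 + 60 = 130
That uses only 6 ≤ 7, so 7 stock rods are enough.

Yes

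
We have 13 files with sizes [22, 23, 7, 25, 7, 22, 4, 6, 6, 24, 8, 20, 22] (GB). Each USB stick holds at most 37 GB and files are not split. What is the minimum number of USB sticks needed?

Total = 25 + 24 + 23 + 22 + 22 + 22 + 20 + 8 + 7 + 7 + 6 + 6 + 4 = 196 GB.
Lower bound: ⌈196/37⌉ = 6 USB sticks.
Also, 7 files each exceed 37/2 GB, and no two of those can share a USB stick, so at least 7 USB sticks are needed.
A packing using 7 USB sticks:
  USB stick 1: 25 + 8 + 4 = 37
  USB stick 2: 24 + 7 + 6 = 37
  USB stick 3: 23 + 7 + 6 = 36
  USB stick 4: 22 = 22
  USB stick 5: 22 = 22
  USB stick 6: 22 = 22
  USB stick 7: 20 = 20
This matches the lower bound, so 7 is optimal.

7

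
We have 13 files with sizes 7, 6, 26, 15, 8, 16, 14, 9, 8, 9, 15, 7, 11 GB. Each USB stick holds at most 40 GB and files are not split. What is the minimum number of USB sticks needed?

4

Total = 26 + 16 + 15 + 15 + 14 + 11 + 9 + 9 + 8 + 8 + 7 + 7 + 6 = 151 GB.
Lower bound: ⌈151/40⌉ = 4 USB sticks.
A packing using 4 USB sticks:
  USB stick 1: 26 + 14 = 40
  USB stick 2: 16 + 15 + 9 = 40
  USB stick 3: 15 + 11 + 9 = 35
  USB stick 4: 8 + 8 + 7 + 7 + 6 = 36
This matches the lower bound, so 4 is optimal.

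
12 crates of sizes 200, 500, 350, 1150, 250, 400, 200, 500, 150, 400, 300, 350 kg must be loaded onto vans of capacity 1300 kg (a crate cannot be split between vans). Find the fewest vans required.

Total = 1150 + 500 + 500 + 400 + 400 + 350 + 350 + 300 + 250 + 200 + 200 + 150 = 4750 kg.
Lower bound: ⌈4750/1300⌉ = 4 vans.
A packing using 4 vans:
  van 1: 1150 + 150 = 1300
  van 2: 500 + 500 + 300 = 1300
  van 3: 400 + 400 + 350 = 1150
  van 4: 350 + 250 + 200 + 200 = 1000
This matches the lower bound, so 4 is optimal.

4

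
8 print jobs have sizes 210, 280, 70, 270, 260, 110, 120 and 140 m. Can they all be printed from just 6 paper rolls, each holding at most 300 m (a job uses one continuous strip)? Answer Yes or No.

A valid assignment using 6 paper rolls:
  roll 1: 280 = 280
  roll 2: 270 = 270
  roll 3: 260 = 260
  roll 4: 210 + 70 = 280
  roll 5: 140 + 120 = 260
  roll 6: 110 = 110
Every load is within 300 m, so 6 paper rolls suffice.

Yes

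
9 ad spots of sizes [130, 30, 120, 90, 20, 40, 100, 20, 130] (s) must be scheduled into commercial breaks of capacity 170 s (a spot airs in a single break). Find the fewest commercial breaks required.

Total = 130 + 130 + 120 + 100 + 90 + 40 + 30 + 20 + 20 = 680 s.
Lower bound: ⌈680/170⌉ = 4 commercial breaks.
Also, 5 ad spots each exceed 85 s, and no two of those can share a break, so at least 5 commercial breaks are needed.
A packing using 5 commercial breaks:
  break 1: 130 + 40 = 170
  break 2: 130 + 30 = 160
  break 3: 120 + 20 + 20 = 160
  break 4: 100 = 100
  break 5: 90 = 90
This matches the lower bound, so 5 is optimal.

5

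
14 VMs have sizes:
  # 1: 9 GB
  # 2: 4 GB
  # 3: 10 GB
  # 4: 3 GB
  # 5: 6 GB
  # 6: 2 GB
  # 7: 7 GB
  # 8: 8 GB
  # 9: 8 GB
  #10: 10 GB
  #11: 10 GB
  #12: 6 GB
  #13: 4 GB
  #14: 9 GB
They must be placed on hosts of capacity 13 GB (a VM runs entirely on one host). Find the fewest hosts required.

9

Total = 10 + 10 + 10 + 9 + 9 + 8 + 8 + 7 + 6 + 6 + 4 + 4 + 3 + 2 = 96 GB.
Lower bound: ⌈96/13⌉ = 8 hosts.
A packing using 9 hosts:
  host 1: 10 + 3 = 13
  host 2: 10 + 2 = 12
  host 3: 10 = 10
  host 4: 9 + 4 = 13
  host 5: 9 + 4 = 13
  host 6: 8 = 8
  host 7: 8 = 8
  host 8: 7 + 6 = 13
  host 9: 6 = 6
No arrangement into 8 hosts stays within capacity, so 9 is optimal.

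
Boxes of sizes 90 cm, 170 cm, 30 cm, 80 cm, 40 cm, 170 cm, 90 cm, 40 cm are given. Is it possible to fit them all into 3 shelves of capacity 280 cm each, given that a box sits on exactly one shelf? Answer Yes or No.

Yes

A valid assignment using 3 shelves:
  shelf 1: 170 + 90 = 260
  shelf 2: 170 + 90 = 260
  shelf 3: 80 + 40 + 40 + 30 = 190
Every load is within 280 cm, so 3 shelves suffice.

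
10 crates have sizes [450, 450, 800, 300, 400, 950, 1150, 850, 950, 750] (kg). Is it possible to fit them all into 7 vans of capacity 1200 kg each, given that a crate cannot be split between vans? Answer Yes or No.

A valid assignment using 7 vans:
  van 1: 1150 = 1150
  van 2: 950 = 950
  van 3: 950 = 950
  van 4: 850 + 300 = 1150
  van 5: 800 + 400 = 1200
  van 6: 750 + 450 = 1200
  van 7: 450 = 450
Every load is within 1200 kg, so 7 vans suffice.

Yes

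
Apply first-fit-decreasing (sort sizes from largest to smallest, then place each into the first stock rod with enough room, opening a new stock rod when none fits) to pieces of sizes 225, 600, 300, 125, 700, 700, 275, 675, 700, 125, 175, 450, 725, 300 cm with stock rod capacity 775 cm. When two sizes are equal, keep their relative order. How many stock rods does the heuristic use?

Sorted descending: 725, 700, 700, 700, 675, 600, 450, 300, 300, 275, 225, 175, 125, 125.
  725 → stock rod 1 (new)  [load 725/775]
  700 → stock rod 2 (new)  [load 700/775]
  700 → stock rod 3 (new)  [load 700/775]
  700 → stock rod 4 (new)  [load 700/775]
  675 → stock rod 5 (new)  [load 675/775]
  600 → stock rod 6 (new)  [load 600/775]
  450 → stock rod 7 (new)  [load 450/775]
  300 → stock rod 7  [load 750/775]
  300 → stock rod 8 (new)  [load 300/775]
  275 → stock rod 8  [load 575/775]
  225 → stock rod 9 (new)  [load 225/775]
  175 → stock rod 6  [load 775/775]
  125 → stock rod 8  [load 700/775]
  125 → stock rod 9  [load 350/775]
9 stock rods opened.

9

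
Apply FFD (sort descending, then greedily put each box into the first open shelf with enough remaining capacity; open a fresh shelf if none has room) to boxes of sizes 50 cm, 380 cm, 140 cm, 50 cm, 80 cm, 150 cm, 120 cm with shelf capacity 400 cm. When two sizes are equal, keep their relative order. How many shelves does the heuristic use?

3

Sorted descending: 380, 150, 140, 120, 80, 50, 50.
  380 → shelf 1 (new)  [load 380/400]
  150 → shelf 2 (new)  [load 150/400]
  140 → shelf 2  [load 290/400]
  120 → shelf 3 (new)  [load 120/400]
  80 → shelf 2  [load 370/400]
  50 → shelf 3  [load 170/400]
  50 → shelf 3  [load 220/400]
3 shelves opened.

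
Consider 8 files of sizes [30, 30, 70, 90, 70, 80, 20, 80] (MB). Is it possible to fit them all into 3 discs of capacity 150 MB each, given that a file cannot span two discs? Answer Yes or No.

Total = 470 MB; ⌈470/150⌉ = 4.
At least 4 discs are required, but only 3 are allowed.

No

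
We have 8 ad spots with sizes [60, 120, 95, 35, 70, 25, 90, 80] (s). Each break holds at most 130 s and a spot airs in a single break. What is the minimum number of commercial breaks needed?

Total = 120 + 95 + 90 + 80 + 70 + 60 + 35 + 25 = 575 s.
Lower bound: ⌈575/130⌉ = 5 commercial breaks.
A packing using 5 commercial breaks:
  break 1: 120 = 120
  break 2: 95 + 35 = 130
  break 3: 90 + 25 = 115
  break 4: 80 = 80
  break 5: 70 + 60 = 130
This matches the lower bound, so 5 is optimal.

5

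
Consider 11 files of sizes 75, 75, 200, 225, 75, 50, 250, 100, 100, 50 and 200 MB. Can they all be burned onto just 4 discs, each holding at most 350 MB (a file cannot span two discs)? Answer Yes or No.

Yes

A valid assignment using 4 discs:
  disc 1: 250 + 100 = 350
  disc 2: 225 + 75 + 50 = 350
  disc 3: 200 + 100 + 50 = 350
  disc 4: 200 + 75 + 75 = 350
Every load is within 350 MB, so 4 discs suffice.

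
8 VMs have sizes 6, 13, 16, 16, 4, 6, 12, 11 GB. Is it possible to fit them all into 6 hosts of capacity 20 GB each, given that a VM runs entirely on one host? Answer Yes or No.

A valid assignment using 5 hosts:
  host 1: 16 + 4 = 20
  host 2: 16 = 16
  host 3: 13 + 6 = 19
  host 4: 12 + 6 = 18
  host 5: 11 = 11
That uses only 5 ≤ 6, so 6 hosts are enough.

Yes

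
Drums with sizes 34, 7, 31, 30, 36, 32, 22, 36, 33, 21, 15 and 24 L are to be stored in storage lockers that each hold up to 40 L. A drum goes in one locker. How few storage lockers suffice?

Total = 36 + 36 + 34 + 33 + 32 + 31 + 30 + 24 + 22 + 21 + 15 + 7 = 321 L.
Lower bound: ⌈321/40⌉ = 9 storage lockers.
Also, 10 drums each exceed 20 L, and no two of those can share a locker, so at least 10 storage lockers are needed.
A packing using 10 storage lockers:
  locker 1: 36 = 36
  locker 2: 36 = 36
  locker 3: 34 = 34
  locker 4: 33 + 7 = 40
  locker 5: 32 = 32
  locker 6: 31 = 31
  locker 7: 30 = 30
  locker 8: 24 + 15 = 39
  locker 9: 22 = 22
  locker 10: 21 = 21
This matches the lower bound, so 10 is optimal.

10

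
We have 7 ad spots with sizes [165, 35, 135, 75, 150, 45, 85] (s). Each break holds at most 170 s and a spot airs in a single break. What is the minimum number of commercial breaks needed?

Total = 165 + 150 + 135 + 85 + 75 + 45 + 35 = 690 s.
Lower bound: ⌈690/170⌉ = 5 commercial breaks.
A packing using 5 commercial breaks:
  break 1: 165 = 165
  break 2: 150 = 150
  break 3: 135 + 35 = 170
  break 4: 85 + 75 = 160
  break 5: 45 = 45
This matches the lower bound, so 5 is optimal.

5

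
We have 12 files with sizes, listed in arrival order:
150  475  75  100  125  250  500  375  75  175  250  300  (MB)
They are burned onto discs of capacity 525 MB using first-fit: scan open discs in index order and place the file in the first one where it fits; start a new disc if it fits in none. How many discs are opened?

  150 → disc 1 (new)  [load 150/525]
  475 → disc 2 (new)  [load 475/525]
  75 → disc 1  [load 225/525]
  100 → disc 1  [load 325/525]
  125 → disc 1  [load 450/525]
  250 → disc 3 (new)  [load 250/525]
  500 → disc 4 (new)  [load 500/525]
  375 → disc 5 (new)  [load 375/525]
  75 → disc 1  [load 525/525]
  175 → disc 3  [load 425/525]
  250 → disc 6 (new)  [load 250/525]
  300 → disc 7 (new)  [load 300/525]
7 discs opened.

7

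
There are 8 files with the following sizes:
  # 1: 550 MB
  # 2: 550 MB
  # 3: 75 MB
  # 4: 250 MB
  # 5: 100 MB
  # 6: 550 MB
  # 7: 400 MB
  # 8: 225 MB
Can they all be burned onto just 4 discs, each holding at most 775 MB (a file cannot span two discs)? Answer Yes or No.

Yes

A valid assignment using 4 discs:
  disc 1: 550 + 225 = 775
  disc 2: 550 + 100 + 75 = 725
  disc 3: 550 = 550
  disc 4: 400 + 250 = 650
Every load is within 775 MB, so 4 discs suffice.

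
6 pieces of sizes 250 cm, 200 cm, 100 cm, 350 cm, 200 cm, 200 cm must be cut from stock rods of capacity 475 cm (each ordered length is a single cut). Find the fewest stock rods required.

Total = 350 + 250 + 200 + 200 + 200 + 100 = 1300 cm.
Lower bound: ⌈1300/475⌉ = 3 stock rods.
A packing using 3 stock rods:
  stock rod 1: 350 + 100 = 450
  stock rod 2: 250 + 200 = 450
  stock rod 3: 200 + 200 = 400
This matches the lower bound, so 3 is optimal.

3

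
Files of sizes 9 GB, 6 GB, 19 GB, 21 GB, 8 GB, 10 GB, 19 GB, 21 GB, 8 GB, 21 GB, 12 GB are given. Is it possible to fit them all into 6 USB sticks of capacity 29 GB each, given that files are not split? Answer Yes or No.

Yes

A valid assignment using 6 USB sticks:
  USB stick 1: 21 + 8 = 29
  USB stick 2: 21 + 8 = 29
  USB stick 3: 21 + 6 = 27
  USB stick 4: 19 + 10 = 29
  USB stick 5: 19 + 9 = 28
  USB stick 6: 12 = 12
Every load is within 29 GB, so 6 USB sticks suffice.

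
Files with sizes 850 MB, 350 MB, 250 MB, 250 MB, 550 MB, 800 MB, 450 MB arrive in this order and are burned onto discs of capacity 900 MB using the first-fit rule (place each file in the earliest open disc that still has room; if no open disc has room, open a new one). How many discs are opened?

5

  850 → disc 1 (new)  [load 850/900]
  350 → disc 2 (new)  [load 350/900]
  250 → disc 2  [load 600/900]
  250 → disc 2  [load 850/900]
  550 → disc 3 (new)  [load 550/900]
  800 → disc 4 (new)  [load 800/900]
  450 → disc 5 (new)  [load 450/900]
5 discs opened.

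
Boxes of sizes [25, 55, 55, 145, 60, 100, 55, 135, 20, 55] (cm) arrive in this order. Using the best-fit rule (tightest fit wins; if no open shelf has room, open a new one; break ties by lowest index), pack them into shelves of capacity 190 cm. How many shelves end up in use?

  25 → shelf 1 (new)  [load 25/190]
  55 → shelf 1  [load 80/190]
  55 → shelf 1  [load 135/190]
  145 → shelf 2 (new)  [load 145/190]
  60 → shelf 3 (new)  [load 60/190]
  100 → shelf 3  [load 160/190]
  55 → shelf 1  [load 190/190]
  135 → shelf 4 (new)  [load 135/190]
  20 → shelf 3  [load 180/190]
  55 → shelf 4  [load 190/190]
4 shelves opened.

4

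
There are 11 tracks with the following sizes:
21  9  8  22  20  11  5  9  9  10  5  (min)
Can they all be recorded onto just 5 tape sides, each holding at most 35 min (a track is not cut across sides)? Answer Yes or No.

A valid assignment using 4 tape sides:
  side 1: 22 + 11 = 33
  side 2: 21 + 10 = 31
  side 3: 20 + 9 + 5 = 34
  side 4: 9 + 9 + 8 + 5 = 31
That uses only 4 ≤ 5, so 5 tape sides are enough.

Yes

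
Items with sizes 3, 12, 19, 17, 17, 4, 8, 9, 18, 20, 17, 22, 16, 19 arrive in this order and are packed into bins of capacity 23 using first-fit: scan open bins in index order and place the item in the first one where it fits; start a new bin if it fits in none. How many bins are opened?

11

  3 → bin 1 (new)  [load 3/23]
  12 → bin 1  [load 15/23]
  19 → bin 2 (new)  [load 19/23]
  17 → bin 3 (new)  [load 17/23]
  17 → bin 4 (new)  [load 17/23]
  4 → bin 1  [load 19/23]
  8 → bin 5 (new)  [load 8/23]
  9 → bin 5  [load 17/23]
  18 → bin 6 (new)  [load 18/23]
  20 → bin 7 (new)  [load 20/23]
  17 → bin 8 (new)  [load 17/23]
  22 → bin 9 (new)  [load 22/23]
  16 → bin 10 (new)  [load 16/23]
  19 → bin 11 (new)  [load 19/23]
11 bins opened.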